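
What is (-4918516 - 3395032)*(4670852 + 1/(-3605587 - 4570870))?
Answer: -317502882356471805924/8176457 ≈ -3.8831e+13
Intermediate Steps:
(-4918516 - 3395032)*(4670852 + 1/(-3605587 - 4570870)) = -8313548*(4670852 + 1/(-8176457)) = -8313548*(4670852 - 1/8176457) = -8313548*38191020531363/8176457 = -317502882356471805924/8176457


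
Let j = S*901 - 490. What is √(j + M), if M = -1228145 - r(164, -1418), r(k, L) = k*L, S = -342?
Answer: 5*I*√52169 ≈ 1142.0*I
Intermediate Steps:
r(k, L) = L*k
M = -995593 (M = -1228145 - (-1418)*164 = -1228145 - 1*(-232552) = -1228145 + 232552 = -995593)
j = -308632 (j = -342*901 - 490 = -308142 - 490 = -308632)
√(j + M) = √(-308632 - 995593) = √(-1304225) = 5*I*√52169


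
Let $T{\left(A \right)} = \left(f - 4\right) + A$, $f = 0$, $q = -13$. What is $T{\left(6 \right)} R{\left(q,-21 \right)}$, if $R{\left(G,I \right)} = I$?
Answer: $-42$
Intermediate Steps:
$T{\left(A \right)} = -4 + A$ ($T{\left(A \right)} = \left(0 - 4\right) + A = -4 + A$)
$T{\left(6 \right)} R{\left(q,-21 \right)} = \left(-4 + 6\right) \left(-21\right) = 2 \left(-21\right) = -42$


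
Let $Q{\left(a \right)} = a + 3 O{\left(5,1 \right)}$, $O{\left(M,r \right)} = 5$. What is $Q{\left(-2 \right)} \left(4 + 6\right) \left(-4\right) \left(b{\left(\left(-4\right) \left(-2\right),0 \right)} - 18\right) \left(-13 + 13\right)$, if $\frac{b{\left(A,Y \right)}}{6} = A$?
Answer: $0$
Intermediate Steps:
$b{\left(A,Y \right)} = 6 A$
$Q{\left(a \right)} = 15 + a$ ($Q{\left(a \right)} = a + 3 \cdot 5 = a + 15 = 15 + a$)
$Q{\left(-2 \right)} \left(4 + 6\right) \left(-4\right) \left(b{\left(\left(-4\right) \left(-2\right),0 \right)} - 18\right) \left(-13 + 13\right) = \left(15 - 2\right) \left(4 + 6\right) \left(-4\right) \left(6 \left(\left(-4\right) \left(-2\right)\right) - 18\right) \left(-13 + 13\right) = 13 \cdot 10 \left(-4\right) \left(6 \cdot 8 - 18\right) 0 = 13 \left(-40\right) \left(48 - 18\right) 0 = - 520 \cdot 30 \cdot 0 = \left(-520\right) 0 = 0$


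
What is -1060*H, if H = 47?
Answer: -49820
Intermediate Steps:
-1060*H = -1060*47 = -49820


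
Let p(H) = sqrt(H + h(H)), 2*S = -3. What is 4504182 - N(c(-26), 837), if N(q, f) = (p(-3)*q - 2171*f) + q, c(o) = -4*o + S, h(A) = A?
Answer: 12642413/2 - 205*I*sqrt(6)/2 ≈ 6.3212e+6 - 251.07*I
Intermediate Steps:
S = -3/2 (S = (1/2)*(-3) = -3/2 ≈ -1.5000)
p(H) = sqrt(2)*sqrt(H) (p(H) = sqrt(H + H) = sqrt(2*H) = sqrt(2)*sqrt(H))
c(o) = -3/2 - 4*o (c(o) = -4*o - 3/2 = -3/2 - 4*o)
N(q, f) = q - 2171*f + I*q*sqrt(6) (N(q, f) = ((sqrt(2)*sqrt(-3))*q - 2171*f) + q = ((sqrt(2)*(I*sqrt(3)))*q - 2171*f) + q = ((I*sqrt(6))*q - 2171*f) + q = (I*q*sqrt(6) - 2171*f) + q = (-2171*f + I*q*sqrt(6)) + q = q - 2171*f + I*q*sqrt(6))
4504182 - N(c(-26), 837) = 4504182 - ((-3/2 - 4*(-26)) - 2171*837 + I*(-3/2 - 4*(-26))*sqrt(6)) = 4504182 - ((-3/2 + 104) - 1817127 + I*(-3/2 + 104)*sqrt(6)) = 4504182 - (205/2 - 1817127 + I*(205/2)*sqrt(6)) = 4504182 - (205/2 - 1817127 + 205*I*sqrt(6)/2) = 4504182 - (-3634049/2 + 205*I*sqrt(6)/2) = 4504182 + (3634049/2 - 205*I*sqrt(6)/2) = 12642413/2 - 205*I*sqrt(6)/2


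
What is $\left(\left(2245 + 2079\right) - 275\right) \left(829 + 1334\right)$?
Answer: $8757987$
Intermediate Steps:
$\left(\left(2245 + 2079\right) - 275\right) \left(829 + 1334\right) = \left(4324 - 275\right) 2163 = 4049 \cdot 2163 = 8757987$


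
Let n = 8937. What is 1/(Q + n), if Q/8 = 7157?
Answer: 1/66193 ≈ 1.5107e-5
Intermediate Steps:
Q = 57256 (Q = 8*7157 = 57256)
1/(Q + n) = 1/(57256 + 8937) = 1/66193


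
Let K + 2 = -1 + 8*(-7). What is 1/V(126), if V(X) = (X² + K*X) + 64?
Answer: 1/8506 ≈ 0.00011756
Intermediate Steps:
K = -59 (K = -2 + (-1 + 8*(-7)) = -2 + (-1 - 56) = -2 - 57 = -59)
V(X) = 64 + X² - 59*X (V(X) = (X² - 59*X) + 64 = 64 + X² - 59*X)
1/V(126) = 1/(64 + 126² - 59*126) = 1/(64 + 15876 - 7434) = 1/8506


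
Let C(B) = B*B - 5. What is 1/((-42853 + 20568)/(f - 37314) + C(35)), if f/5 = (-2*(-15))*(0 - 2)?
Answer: 37614/45911365 ≈ 0.00081927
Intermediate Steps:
C(B) = -5 + B² (C(B) = B² - 5 = -5 + B²)
f = -300 (f = 5*((-2*(-15))*(0 - 2)) = 5*(30*(-2)) = 5*(-60) = -300)
1/((-42853 + 20568)/(f - 37314) + C(35)) = 1/((-42853 + 20568)/(-300 - 37314) + (-5 + 35²)) = 1/(-22285/(-37614) + (-5 + 1225)) = 1/(-22285*(-1/37614) + 1220) = 1/(22285/37614 + 1220) = 1/(45911365/37614) = 37614/45911365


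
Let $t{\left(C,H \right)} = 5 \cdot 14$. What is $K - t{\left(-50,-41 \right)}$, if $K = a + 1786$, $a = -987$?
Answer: $729$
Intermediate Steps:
$t{\left(C,H \right)} = 70$
$K = 799$ ($K = -987 + 1786 = 799$)
$K - t{\left(-50,-41 \right)} = 799 - 70 = 729$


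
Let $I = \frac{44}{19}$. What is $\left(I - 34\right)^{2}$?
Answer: $\frac{362404}{361} \approx 1003.9$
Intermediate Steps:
$I = \frac{44}{19}$ ($I = 44 \cdot \frac{1}{19} = \frac{44}{19} \approx 2.3158$)
$\left(I - 34\right)^{2} = \left(\frac{44}{19} - 34\right)^{2} = \left(- \frac{602}{19}\right)^{2} = \frac{362404}{361}$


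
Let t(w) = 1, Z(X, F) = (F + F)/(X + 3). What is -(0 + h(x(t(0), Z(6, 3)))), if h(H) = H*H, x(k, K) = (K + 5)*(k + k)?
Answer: -1156/9 ≈ -128.44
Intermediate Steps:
Z(X, F) = 2*F/(3 + X) (Z(X, F) = (2*F)/(3 + X) = 2*F/(3 + X))
x(k, K) = 2*k*(5 + K) (x(k, K) = (5 + K)*(2*k) = 2*k*(5 + K))
h(H) = H²
-(0 + h(x(t(0), Z(6, 3)))) = -(0 + (2*1*(5 + 2*3/(3 + 6)))²) = -(0 + (2*1*(5 + 2*3/9))²) = -(0 + (2*1*(5 + 2*3*(⅑)))²) = -(0 + (2*1*(5 + ⅔))²) = -(0 + (2*1*(17/3))²) = -(0 + (34/3)²) = -(0 + 1156/9) = -1*1156/9 = -1156/9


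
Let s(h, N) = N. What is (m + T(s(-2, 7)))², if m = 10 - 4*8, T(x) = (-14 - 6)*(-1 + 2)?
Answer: 1764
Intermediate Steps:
T(x) = -20 (T(x) = -20*1 = -20)
m = -22 (m = 10 - 32 = -22)
(m + T(s(-2, 7)))² = (-22 - 20)² = (-42)² = 1764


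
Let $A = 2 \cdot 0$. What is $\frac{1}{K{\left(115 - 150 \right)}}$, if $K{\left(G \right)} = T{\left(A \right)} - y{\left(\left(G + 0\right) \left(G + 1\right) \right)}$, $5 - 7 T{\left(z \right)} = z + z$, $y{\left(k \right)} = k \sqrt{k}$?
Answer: $- \frac{7}{16514558195} - \frac{11662 \sqrt{1190}}{16514558195} \approx -2.4361 \cdot 10^{-5}$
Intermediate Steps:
$y{\left(k \right)} = k^{\frac{3}{2}}$
$A = 0$
$T{\left(z \right)} = \frac{5}{7} - \frac{2 z}{7}$ ($T{\left(z \right)} = \frac{5}{7} - \frac{z + z}{7} = \frac{5}{7} - \frac{2 z}{7}$)
$K{\left(G \right)} = \frac{5}{7} - \left(G \left(1 + G\right)\right)^{\frac{3}{2}}$ ($K{\left(G \right)} = \left(\frac{5}{7} - 0\right) - \left(\left(G + 0\right) \left(G + 1\right)\right)^{\frac{3}{2}} = \left(\frac{5}{7} + 0\right) - \left(G \left(1 + G\right)\right)^{\frac{3}{2}} = \frac{5}{7} - \left(G \left(1 + G\right)\right)^{\frac{3}{2}}$)
$\frac{1}{K{\left(115 - 150 \right)}} = \frac{1}{\frac{5}{7} - \left(\left(115 - 150\right) \left(1 + \left(115 - 150\right)\right)\right)^{\frac{3}{2}}} = \frac{1}{\frac{5}{7} - \left(- 35 \left(1 - 35\right)\right)^{\frac{3}{2}}} = \frac{1}{\frac{5}{7} - \left(\left(-35\right) \left(-34\right)\right)^{\frac{3}{2}}} = \frac{1}{\frac{5}{7} - 1190^{\frac{3}{2}}} = \frac{1}{\frac{5}{7} - 1190 \sqrt{1190}}$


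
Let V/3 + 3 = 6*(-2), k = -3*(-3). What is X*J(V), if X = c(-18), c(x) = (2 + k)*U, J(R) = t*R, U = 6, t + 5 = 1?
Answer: 11880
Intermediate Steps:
t = -4 (t = -5 + 1 = -4)
k = 9
V = -45 (V = -9 + 3*(6*(-2)) = -9 + 3*(-12) = -9 - 36 = -45)
J(R) = -4*R
c(x) = 66 (c(x) = (2 + 9)*6 = 11*6 = 66)
X = 66
X*J(V) = 66*(-4*(-45)) = 66*180 = 11880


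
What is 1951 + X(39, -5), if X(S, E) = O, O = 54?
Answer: 2005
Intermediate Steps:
X(S, E) = 54
1951 + X(39, -5) = 1951 + 54 = 2005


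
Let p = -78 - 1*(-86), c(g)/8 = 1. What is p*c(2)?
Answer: 64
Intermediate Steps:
c(g) = 8 (c(g) = 8*1 = 8)
p = 8 (p = -78 + 86 = 8)
p*c(2) = 8*8 = 64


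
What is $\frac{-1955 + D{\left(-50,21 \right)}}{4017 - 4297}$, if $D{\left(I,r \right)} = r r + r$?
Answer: $\frac{1493}{280} \approx 5.3321$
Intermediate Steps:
$D{\left(I,r \right)} = r + r^{2}$ ($D{\left(I,r \right)} = r^{2} + r = r + r^{2}$)
$\frac{-1955 + D{\left(-50,21 \right)}}{4017 - 4297} = \frac{-1955 + 21 \left(1 + 21\right)}{4017 - 4297} = \frac{-1955 + 21 \cdot 22}{-280} = \left(-1955 + 462\right) \left(- \frac{1}{280}\right) = \left(-1493\right) \left(- \frac{1}{280}\right) = \frac{1493}{280}$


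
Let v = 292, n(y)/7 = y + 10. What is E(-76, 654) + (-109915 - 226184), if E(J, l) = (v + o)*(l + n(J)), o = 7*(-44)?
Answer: -339171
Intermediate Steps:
n(y) = 70 + 7*y (n(y) = 7*(y + 10) = 7*(10 + y) = 70 + 7*y)
o = -308
E(J, l) = -1120 - 112*J - 16*l (E(J, l) = (292 - 308)*(l + (70 + 7*J)) = -16*(70 + l + 7*J) = -1120 - 112*J - 16*l)
E(-76, 654) + (-109915 - 226184) = (-1120 - 112*(-76) - 16*654) + (-109915 - 226184) = (-1120 + 8512 - 10464) - 336099 = -3072 - 336099 = -339171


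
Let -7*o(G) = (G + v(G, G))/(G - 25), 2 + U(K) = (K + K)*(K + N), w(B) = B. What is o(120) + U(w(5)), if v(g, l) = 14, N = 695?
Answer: 4653536/665 ≈ 6997.8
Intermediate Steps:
U(K) = -2 + 2*K*(695 + K) (U(K) = -2 + (K + K)*(K + 695) = -2 + (2*K)*(695 + K) = -2 + 2*K*(695 + K))
o(G) = -(14 + G)/(7*(-25 + G)) (o(G) = -(G + 14)/(7*(G - 25)) = -(14 + G)/(7*(-25 + G)))
o(120) + U(w(5)) = (-14 - 1*120)/(7*(-25 + 120)) + (-2 + 2*5**2 + 1390*5) = (1/7)*(-14 - 120)/95 + (-2 + 2*25 + 6950) = (1/7)*(1/95)*(-134) + (-2 + 50 + 6950) = -134/665 + 6998 = 4653536/665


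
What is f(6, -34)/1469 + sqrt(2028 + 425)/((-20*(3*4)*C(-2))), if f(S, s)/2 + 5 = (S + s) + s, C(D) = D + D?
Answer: -134/1469 + sqrt(2453)/960 ≈ -0.039627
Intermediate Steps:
C(D) = 2*D
f(S, s) = -10 + 2*S + 4*s (f(S, s) = -10 + 2*((S + s) + s) = -10 + 2*(S + 2*s) = -10 + (2*S + 4*s) = -10 + 2*S + 4*s)
f(6, -34)/1469 + sqrt(2028 + 425)/((-20*(3*4)*C(-2))) = (-10 + 2*6 + 4*(-34))/1469 + sqrt(2028 + 425)/((-20*(3*4)*(2*(-2)))) = (-10 + 12 - 136)*(1/1469) + sqrt(2453)/((-20*12*(-4))) = -134*1/1469 + sqrt(2453)/((-20*(-48))) = -134/1469 + sqrt(2453)/((-1*(-960))) = -134/1469 + sqrt(2453)/960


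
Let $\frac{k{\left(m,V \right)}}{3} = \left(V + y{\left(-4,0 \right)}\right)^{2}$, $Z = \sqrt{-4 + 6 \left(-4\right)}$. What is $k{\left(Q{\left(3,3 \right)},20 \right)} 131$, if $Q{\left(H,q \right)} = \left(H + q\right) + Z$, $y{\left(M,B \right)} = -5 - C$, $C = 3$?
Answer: $56592$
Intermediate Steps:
$y{\left(M,B \right)} = -8$ ($y{\left(M,B \right)} = -5 - 3 = -8$)
$Z = 2 i \sqrt{7}$ ($Z = \sqrt{-4 - 24} = \sqrt{-28} = 2 i \sqrt{7} \approx 5.2915 i$)
$Q{\left(H,q \right)} = H + q + 2 i \sqrt{7}$ ($Q{\left(H,q \right)} = \left(H + q\right) + 2 i \sqrt{7} = H + q + 2 i \sqrt{7}$)
$k{\left(m,V \right)} = 3 \left(-8 + V\right)^{2}$ ($k{\left(m,V \right)} = 3 \left(V - 8\right)^{2} = 3 \left(-8 + V\right)^{2}$)
$k{\left(Q{\left(3,3 \right)},20 \right)} 131 = 3 \left(-8 + 20\right)^{2} \cdot 131 = 3 \cdot 12^{2} \cdot 131 = 3 \cdot 144 \cdot 131 = 432 \cdot 131 = 56592$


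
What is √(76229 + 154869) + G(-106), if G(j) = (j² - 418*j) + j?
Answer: 55438 + √231098 ≈ 55919.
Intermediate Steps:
G(j) = j² - 417*j
√(76229 + 154869) + G(-106) = √(76229 + 154869) - 106*(-417 - 106) = √231098 - 106*(-523) = √231098 + 55438 = 55438 + √231098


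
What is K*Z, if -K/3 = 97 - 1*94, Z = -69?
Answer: 621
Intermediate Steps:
K = -9 (K = -3*(97 - 1*94) = -3*(97 - 94) = -3*3 = -9)
K*Z = -9*(-69) = 621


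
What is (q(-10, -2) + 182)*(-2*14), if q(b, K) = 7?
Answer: -5292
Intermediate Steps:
(q(-10, -2) + 182)*(-2*14) = (7 + 182)*(-2*14) = 189*(-28) = -5292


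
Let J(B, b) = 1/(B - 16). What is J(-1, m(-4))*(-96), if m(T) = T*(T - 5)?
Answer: 96/17 ≈ 5.6471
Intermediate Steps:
m(T) = T*(-5 + T)
J(B, b) = 1/(-16 + B)
J(-1, m(-4))*(-96) = -96/(-16 - 1) = -96/(-17) = -1/17*(-96) = 96/17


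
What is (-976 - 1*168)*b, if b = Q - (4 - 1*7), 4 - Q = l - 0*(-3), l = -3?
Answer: -11440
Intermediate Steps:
Q = 7 (Q = 4 - (-3 - 0*(-3)) = 4 - (-3 - 1*0) = 4 - (-3 + 0) = 4 - 1*(-3) = 4 + 3 = 7)
b = 10 (b = 7 - (4 - 1*7) = 7 - (4 - 7) = 7 - 1*(-3) = 7 + 3 = 10)
(-976 - 1*168)*b = (-976 - 1*168)*10 = (-976 - 168)*10 = -1144*10 = -11440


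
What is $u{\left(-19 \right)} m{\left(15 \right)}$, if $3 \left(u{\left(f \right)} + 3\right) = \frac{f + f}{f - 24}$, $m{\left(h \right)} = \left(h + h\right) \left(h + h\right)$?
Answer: $- \frac{104700}{43} \approx -2434.9$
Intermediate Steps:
$m{\left(h \right)} = 4 h^{2}$ ($m{\left(h \right)} = 2 h 2 h = 4 h^{2}$)
$u{\left(f \right)} = -3 + \frac{2 f}{3 \left(-24 + f\right)}$ ($u{\left(f \right)} = -3 + \frac{\left(f + f\right) \frac{1}{f - 24}}{3} = -3 + \frac{2 f \frac{1}{-24 + f}}{3} = -3 + \frac{2 f}{3 \left(-24 + f\right)}$)
$u{\left(-19 \right)} m{\left(15 \right)} = \frac{216 - -133}{3 \left(-24 - 19\right)} 4 \cdot 15^{2} = \frac{216 + 133}{3 \left(-43\right)} 4 \cdot 225 = \frac{1}{3} \left(- \frac{1}{43}\right) 349 \cdot 900 = \left(- \frac{349}{129}\right) 900 = - \frac{104700}{43}$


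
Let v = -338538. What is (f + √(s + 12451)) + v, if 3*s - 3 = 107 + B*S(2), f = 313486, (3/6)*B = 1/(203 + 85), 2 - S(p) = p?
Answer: -25052 + √112389/3 ≈ -24940.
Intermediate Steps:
S(p) = 2 - p
B = 1/144 (B = 2/(203 + 85) = 2/288 = 2*(1/288) = 1/144 ≈ 0.0069444)
s = 110/3 (s = 1 + (107 + (2 - 1*2)/144)/3 = 1 + (107 + (2 - 2)/144)/3 = 1 + (107 + (1/144)*0)/3 = 1 + (107 + 0)/3 = 1 + (⅓)*107 = 1 + 107/3 = 110/3 ≈ 36.667)
(f + √(s + 12451)) + v = (313486 + √(110/3 + 12451)) - 338538 = (313486 + √(37463/3)) - 338538 = (313486 + √112389/3) - 338538 = -25052 + √112389/3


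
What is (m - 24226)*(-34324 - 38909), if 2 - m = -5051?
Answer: 1404096309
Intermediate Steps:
m = 5053 (m = 2 - 1*(-5051) = 2 + 5051 = 5053)
(m - 24226)*(-34324 - 38909) = (5053 - 24226)*(-34324 - 38909) = -19173*(-73233) = 1404096309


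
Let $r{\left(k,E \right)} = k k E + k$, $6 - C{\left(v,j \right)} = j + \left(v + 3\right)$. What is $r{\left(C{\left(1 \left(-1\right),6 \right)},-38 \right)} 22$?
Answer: $-3388$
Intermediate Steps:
$C{\left(v,j \right)} = 3 - j - v$ ($C{\left(v,j \right)} = 6 - \left(j + \left(v + 3\right)\right) = 6 - \left(j + \left(3 + v\right)\right) = 6 - \left(3 + j + v\right) = 3 - j - v$)
$r{\left(k,E \right)} = k + E k^{2}$ ($r{\left(k,E \right)} = k^{2} E + k = E k^{2} + k = k + E k^{2}$)
$r{\left(C{\left(1 \left(-1\right),6 \right)},-38 \right)} 22 = \left(3 - 6 - 1 \left(-1\right)\right) \left(1 - 38 \left(3 - 6 - 1 \left(-1\right)\right)\right) 22 = \left(3 - 6 - -1\right) \left(1 - 38 \left(3 - 6 - -1\right)\right) 22 = \left(3 - 6 + 1\right) \left(1 - 38 \left(3 - 6 + 1\right)\right) 22 = - 2 \left(1 - -76\right) 22 = - 2 \left(1 + 76\right) 22 = \left(-2\right) 77 \cdot 22 = \left(-154\right) 22 = -3388$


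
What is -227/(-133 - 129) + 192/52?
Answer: 15527/3406 ≈ 4.5587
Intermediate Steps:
-227/(-133 - 129) + 192/52 = -227/(-262) + 192*(1/52) = -227*(-1/262) + 48/13 = 227/262 + 48/13 = 15527/3406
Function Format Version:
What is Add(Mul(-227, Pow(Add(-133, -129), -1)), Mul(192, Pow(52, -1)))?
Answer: Rational(15527, 3406) ≈ 4.5587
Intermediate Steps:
Add(Mul(-227, Pow(Add(-133, -129), -1)), Mul(192, Pow(52, -1))) = Add(Mul(-227, Pow(-262, -1)), Mul(192, Rational(1, 52))) = Add(Mul(-227, Rational(-1, 262)), Rational(48, 13)) = Add(Rational(227, 262), Rational(48, 13)) = Rational(15527, 3406)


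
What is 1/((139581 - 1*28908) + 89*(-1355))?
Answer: -1/9922 ≈ -0.00010079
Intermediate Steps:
1/((139581 - 1*28908) + 89*(-1355)) = 1/((139581 - 28908) - 120595) = 1/(110673 - 120595) = 1/(-9922) = -1/9922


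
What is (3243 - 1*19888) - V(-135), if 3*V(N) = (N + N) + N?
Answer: -16510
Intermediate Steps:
V(N) = N (V(N) = ((N + N) + N)/3 = (2*N + N)/3 = (3*N)/3 = N)
(3243 - 1*19888) - V(-135) = (3243 - 1*19888) - 1*(-135) = (3243 - 19888) + 135 = -16645 + 135 = -16510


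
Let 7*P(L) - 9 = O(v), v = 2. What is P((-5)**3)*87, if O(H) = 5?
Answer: 174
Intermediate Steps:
P(L) = 2 (P(L) = 9/7 + (1/7)*5 = 9/7 + 5/7 = 2)
P((-5)**3)*87 = 2*87 = 174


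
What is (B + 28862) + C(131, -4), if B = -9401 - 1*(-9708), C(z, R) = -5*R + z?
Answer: 29320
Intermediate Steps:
C(z, R) = z - 5*R
B = 307 (B = -9401 + 9708 = 307)
(B + 28862) + C(131, -4) = (307 + 28862) + (131 - 5*(-4)) = 29169 + (131 + 20) = 29169 + 151 = 29320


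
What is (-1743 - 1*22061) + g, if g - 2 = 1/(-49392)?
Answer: -1175628385/49392 ≈ -23802.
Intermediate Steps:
g = 98783/49392 (g = 2 + 1/(-49392) = 2 - 1/49392 = 98783/49392 ≈ 2.0000)
(-1743 - 1*22061) + g = (-1743 - 1*22061) + 98783/49392 = (-1743 - 22061) + 98783/49392 = -23804 + 98783/49392 = -1175628385/49392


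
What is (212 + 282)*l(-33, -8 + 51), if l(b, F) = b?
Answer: -16302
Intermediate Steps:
(212 + 282)*l(-33, -8 + 51) = (212 + 282)*(-33) = 494*(-33) = -16302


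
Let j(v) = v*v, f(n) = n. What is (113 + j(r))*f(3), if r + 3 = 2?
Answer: 342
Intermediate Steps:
r = -1 (r = -3 + 2 = -1)
j(v) = v²
(113 + j(r))*f(3) = (113 + (-1)²)*3 = (113 + 1)*3 = 114*3 = 342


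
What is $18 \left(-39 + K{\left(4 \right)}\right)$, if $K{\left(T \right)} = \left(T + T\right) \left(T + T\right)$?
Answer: $450$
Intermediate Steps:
$K{\left(T \right)} = 4 T^{2}$ ($K{\left(T \right)} = 2 T 2 T = 4 T^{2}$)
$18 \left(-39 + K{\left(4 \right)}\right) = 18 \left(-39 + 4 \cdot 4^{2}\right) = 18 \left(-39 + 4 \cdot 16\right) = 18 \left(-39 + 64\right) = 18 \cdot 25 = 450$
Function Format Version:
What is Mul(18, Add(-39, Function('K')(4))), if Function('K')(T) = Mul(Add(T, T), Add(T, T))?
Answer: 450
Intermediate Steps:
Function('K')(T) = Mul(4, Pow(T, 2)) (Function('K')(T) = Mul(Mul(2, T), Mul(2, T)) = Mul(4, Pow(T, 2)))
Mul(18, Add(-39, Function('K')(4))) = Mul(18, Add(-39, Mul(4, Pow(4, 2)))) = Mul(18, Add(-39, Mul(4, 16))) = Mul(18, Add(-39, 64)) = Mul(18, 25) = 450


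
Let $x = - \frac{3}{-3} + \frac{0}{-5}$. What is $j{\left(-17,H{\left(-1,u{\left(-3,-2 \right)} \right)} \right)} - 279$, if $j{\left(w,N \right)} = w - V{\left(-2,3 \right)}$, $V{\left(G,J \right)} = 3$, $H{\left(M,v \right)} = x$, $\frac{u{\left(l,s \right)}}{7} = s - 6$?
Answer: $-299$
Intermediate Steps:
$u{\left(l,s \right)} = -42 + 7 s$ ($u{\left(l,s \right)} = 7 \left(s - 6\right) = 7 \left(-6 + s\right) = -42 + 7 s$)
$x = 1$ ($x = \left(-3\right) \left(- \frac{1}{3}\right) + 0 \left(- \frac{1}{5}\right) = 1 + 0 = 1$)
$H{\left(M,v \right)} = 1$
$j{\left(w,N \right)} = -3 + w$ ($j{\left(w,N \right)} = w - 3 = -3 + w$)
$j{\left(-17,H{\left(-1,u{\left(-3,-2 \right)} \right)} \right)} - 279 = \left(-3 - 17\right) - 279 = -20 - 279 = -299$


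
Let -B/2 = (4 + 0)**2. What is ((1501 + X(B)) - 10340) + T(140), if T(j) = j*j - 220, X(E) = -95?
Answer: 10446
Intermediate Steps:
B = -32 (B = -2*(4 + 0)**2 = -2*4**2 = -2*16 = -32)
T(j) = -220 + j**2 (T(j) = j**2 - 220 = -220 + j**2)
((1501 + X(B)) - 10340) + T(140) = ((1501 - 95) - 10340) + (-220 + 140**2) = (1406 - 10340) + (-220 + 19600) = -8934 + 19380 = 10446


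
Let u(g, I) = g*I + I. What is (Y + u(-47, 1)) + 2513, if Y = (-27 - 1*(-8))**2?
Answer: 2828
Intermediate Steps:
Y = 361 (Y = (-27 + 8)**2 = (-19)**2 = 361)
u(g, I) = I + I*g (u(g, I) = I*g + I = I + I*g)
(Y + u(-47, 1)) + 2513 = (361 + 1*(1 - 47)) + 2513 = (361 + 1*(-46)) + 2513 = (361 - 46) + 2513 = 315 + 2513 = 2828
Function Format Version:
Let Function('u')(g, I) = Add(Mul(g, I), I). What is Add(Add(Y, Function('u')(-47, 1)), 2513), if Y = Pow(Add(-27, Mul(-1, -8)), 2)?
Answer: 2828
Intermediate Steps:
Y = 361 (Y = Pow(Add(-27, 8), 2) = Pow(-19, 2) = 361)
Function('u')(g, I) = Add(I, Mul(I, g)) (Function('u')(g, I) = Add(Mul(I, g), I) = Add(I, Mul(I, g)))
Add(Add(Y, Function('u')(-47, 1)), 2513) = Add(Add(361, Mul(1, Add(1, -47))), 2513) = Add(Add(361, Mul(1, -46)), 2513) = Add(Add(361, -46), 2513) = Add(315, 2513) = 2828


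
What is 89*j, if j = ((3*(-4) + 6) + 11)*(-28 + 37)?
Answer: 4005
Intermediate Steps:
j = 45 (j = ((-12 + 6) + 11)*9 = (-6 + 11)*9 = 5*9 = 45)
89*j = 89*45 = 4005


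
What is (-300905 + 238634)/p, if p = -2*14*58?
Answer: 62271/1624 ≈ 38.344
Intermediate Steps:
p = -1624 (p = -28*58 = -1624)
(-300905 + 238634)/p = (-300905 + 238634)/(-1624) = -62271*(-1/1624) = 62271/1624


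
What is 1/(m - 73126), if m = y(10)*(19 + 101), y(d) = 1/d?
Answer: -1/73114 ≈ -1.3677e-5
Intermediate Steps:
m = 12 (m = (19 + 101)/10 = (⅒)*120 = 12)
1/(m - 73126) = 1/(12 - 73126) = 1/(-73114) = -1/73114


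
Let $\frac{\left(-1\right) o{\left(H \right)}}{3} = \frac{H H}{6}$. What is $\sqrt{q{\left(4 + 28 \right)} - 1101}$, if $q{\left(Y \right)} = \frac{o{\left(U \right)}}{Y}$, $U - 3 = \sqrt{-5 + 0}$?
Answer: $\frac{\sqrt{-70468 - 6 i \sqrt{5}}}{8} \approx 0.0031588 - 33.182 i$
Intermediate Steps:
$U = 3 + i \sqrt{5}$ ($U = 3 + \sqrt{-5 + 0} = 3 + \sqrt{-5} = 3 + i \sqrt{5} \approx 3.0 + 2.2361 i$)
$o{\left(H \right)} = - \frac{H^{2}}{2}$ ($o{\left(H \right)} = - 3 \frac{H H}{6} = - 3 H^{2} \cdot \frac{1}{6} = - 3 \frac{H^{2}}{6} = - \frac{H^{2}}{2}$)
$q{\left(Y \right)} = - \frac{\left(3 + i \sqrt{5}\right)^{2}}{2 Y}$ ($q{\left(Y \right)} = \frac{\left(- \frac{1}{2}\right) \left(3 + i \sqrt{5}\right)^{2}}{Y} = - \frac{\left(3 + i \sqrt{5}\right)^{2}}{2 Y}$)
$\sqrt{q{\left(4 + 28 \right)} - 1101} = \sqrt{\frac{-2 - 3 i \sqrt{5}}{4 + 28} - 1101} = \sqrt{\frac{-2 - 3 i \sqrt{5}}{32} + \left(-2039 + 938\right)} = \sqrt{\frac{-2 - 3 i \sqrt{5}}{32} - 1101} = \sqrt{\left(- \frac{1}{16} - \frac{3 i \sqrt{5}}{32}\right) - 1101} = \sqrt{- \frac{17617}{16} - \frac{3 i \sqrt{5}}{32}}$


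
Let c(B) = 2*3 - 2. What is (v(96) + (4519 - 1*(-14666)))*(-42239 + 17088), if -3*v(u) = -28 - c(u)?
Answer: -1448370637/3 ≈ -4.8279e+8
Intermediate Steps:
c(B) = 4 (c(B) = 6 - 2 = 4)
v(u) = 32/3 (v(u) = -(-28 - 1*4)/3 = -(-28 - 4)/3 = -⅓*(-32) = 32/3)
(v(96) + (4519 - 1*(-14666)))*(-42239 + 17088) = (32/3 + (4519 - 1*(-14666)))*(-42239 + 17088) = (32/3 + (4519 + 14666))*(-25151) = (32/3 + 19185)*(-25151) = (57587/3)*(-25151) = -1448370637/3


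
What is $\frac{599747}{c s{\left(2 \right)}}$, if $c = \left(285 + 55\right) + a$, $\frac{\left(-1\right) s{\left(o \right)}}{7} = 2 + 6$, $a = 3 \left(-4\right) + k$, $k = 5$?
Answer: $- \frac{599747}{18648} \approx -32.161$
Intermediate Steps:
$a = -7$ ($a = 3 \left(-4\right) + 5 = -12 + 5 = -7$)
$s{\left(o \right)} = -56$ ($s{\left(o \right)} = - 7 \left(2 + 6\right) = \left(-7\right) 8 = -56$)
$c = 333$ ($c = \left(285 + 55\right) - 7 = 340 - 7 = 333$)
$\frac{599747}{c s{\left(2 \right)}} = \frac{599747}{333 \left(-56\right)} = \frac{599747}{-18648} = 599747 \left(- \frac{1}{18648}\right) = - \frac{599747}{18648}$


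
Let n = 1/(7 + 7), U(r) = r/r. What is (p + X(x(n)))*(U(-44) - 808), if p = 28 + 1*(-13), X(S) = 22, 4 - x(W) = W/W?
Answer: -29859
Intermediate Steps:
U(r) = 1
n = 1/14 ≈ 0.071429
x(W) = 3 (x(W) = 4 - W/W = 4 - 1*1 = 4 - 1 = 3)
p = 15 (p = 28 - 13 = 15)
(p + X(x(n)))*(U(-44) - 808) = (15 + 22)*(1 - 808) = 37*(-807) = -29859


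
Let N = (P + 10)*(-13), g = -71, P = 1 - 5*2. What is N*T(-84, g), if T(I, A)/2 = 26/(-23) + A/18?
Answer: 27313/207 ≈ 131.95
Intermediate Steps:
P = -9 (P = 1 - 10 = -9)
T(I, A) = -52/23 + A/9 (T(I, A) = 2*(26/(-23) + A/18) = 2*(26*(-1/23) + A*(1/18)) = 2*(-26/23 + A/18) = -52/23 + A/9)
N = -13 (N = (-9 + 10)*(-13) = 1*(-13) = -13)
N*T(-84, g) = -13*(-52/23 + (⅑)*(-71)) = -13*(-52/23 - 71/9) = -13*(-2101/207) = 27313/207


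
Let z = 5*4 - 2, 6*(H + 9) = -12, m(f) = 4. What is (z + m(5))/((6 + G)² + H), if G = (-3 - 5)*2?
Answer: 22/89 ≈ 0.24719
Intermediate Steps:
G = -16 (G = -8*2 = -16)
H = -11 (H = -9 + (⅙)*(-12) = -9 - 2 = -11)
z = 18 (z = 20 - 2 = 18)
(z + m(5))/((6 + G)² + H) = (18 + 4)/((6 - 16)² - 11) = 22/((-10)² - 11) = 22/(100 - 11) = 22/89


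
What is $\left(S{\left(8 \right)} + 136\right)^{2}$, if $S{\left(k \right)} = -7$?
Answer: $16641$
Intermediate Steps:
$\left(S{\left(8 \right)} + 136\right)^{2} = \left(-7 + 136\right)^{2} = 129^{2} = 16641$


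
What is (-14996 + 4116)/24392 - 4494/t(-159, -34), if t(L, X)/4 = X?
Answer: 6758623/207332 ≈ 32.598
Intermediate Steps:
t(L, X) = 4*X
(-14996 + 4116)/24392 - 4494/t(-159, -34) = (-14996 + 4116)/24392 - 4494/(4*(-34)) = -10880*1/24392 - 4494/(-136) = -1360/3049 - 4494*(-1/136) = -1360/3049 + 2247/68 = 6758623/207332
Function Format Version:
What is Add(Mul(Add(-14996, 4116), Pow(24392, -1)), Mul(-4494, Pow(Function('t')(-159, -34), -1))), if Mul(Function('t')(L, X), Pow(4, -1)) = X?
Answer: Rational(6758623, 207332) ≈ 32.598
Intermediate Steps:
Function('t')(L, X) = Mul(4, X)
Add(Mul(Add(-14996, 4116), Pow(24392, -1)), Mul(-4494, Pow(Function('t')(-159, -34), -1))) = Add(Mul(Add(-14996, 4116), Pow(24392, -1)), Mul(-4494, Pow(Mul(4, -34), -1))) = Add(Mul(-10880, Rational(1, 24392)), Mul(-4494, Pow(-136, -1))) = Add(Rational(-1360, 3049), Mul(-4494, Rational(-1, 136))) = Add(Rational(-1360, 3049), Rational(2247, 68)) = Rational(6758623, 207332)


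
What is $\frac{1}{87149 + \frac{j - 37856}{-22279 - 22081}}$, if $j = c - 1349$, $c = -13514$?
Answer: $\frac{44360}{3865982359} \approx 1.1474 \cdot 10^{-5}$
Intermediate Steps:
$j = -14863$ ($j = -13514 - 1349 = -14863$)
$\frac{1}{87149 + \frac{j - 37856}{-22279 - 22081}} = \frac{1}{87149 + \frac{-14863 - 37856}{-22279 - 22081}} = \frac{1}{87149 - \frac{52719}{-44360}} = \frac{1}{87149 - - \frac{52719}{44360}} = \frac{1}{87149 + \frac{52719}{44360}} = \frac{1}{\frac{3865982359}{44360}} = \frac{44360}{3865982359}$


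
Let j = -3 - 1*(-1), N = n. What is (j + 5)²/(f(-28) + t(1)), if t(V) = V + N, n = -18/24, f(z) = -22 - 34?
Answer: -36/223 ≈ -0.16143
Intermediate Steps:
f(z) = -56
n = -¾ (n = -18*1/24 = -¾ ≈ -0.75000)
N = -¾ ≈ -0.75000
j = -2 (j = -3 + 1 = -2)
t(V) = -¾ + V (t(V) = V - ¾ = -¾ + V)
(j + 5)²/(f(-28) + t(1)) = (-2 + 5)²/(-56 + (-¾ + 1)) = 3²/(-56 + ¼) = 9/(-223/4) = -4/223*9 = -36/223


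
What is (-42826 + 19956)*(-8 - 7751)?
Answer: 177448330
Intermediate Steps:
(-42826 + 19956)*(-8 - 7751) = -22870*(-7759) = 177448330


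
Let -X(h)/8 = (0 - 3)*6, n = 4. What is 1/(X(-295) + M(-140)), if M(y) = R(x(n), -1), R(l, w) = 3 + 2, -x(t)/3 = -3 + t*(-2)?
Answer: 1/149 ≈ 0.0067114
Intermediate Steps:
x(t) = 9 + 6*t (x(t) = -3*(-3 + t*(-2)) = -3*(-3 - 2*t) = 9 + 6*t)
R(l, w) = 5
M(y) = 5
X(h) = 144 (X(h) = -8*(0 - 3)*6 = -(-24)*6 = -8*(-18) = 144)
1/(X(-295) + M(-140)) = 1/(144 + 5) = 1/149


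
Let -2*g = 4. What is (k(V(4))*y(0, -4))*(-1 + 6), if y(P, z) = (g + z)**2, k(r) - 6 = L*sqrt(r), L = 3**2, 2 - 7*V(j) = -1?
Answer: 1080 + 1620*sqrt(21)/7 ≈ 2140.5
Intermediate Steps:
V(j) = 3/7 (V(j) = 2/7 - 1/7*(-1) = 2/7 + 1/7 = 3/7)
L = 9
g = -2 (g = -1/2*4 = -2)
k(r) = 6 + 9*sqrt(r)
y(P, z) = (-2 + z)**2
(k(V(4))*y(0, -4))*(-1 + 6) = ((6 + 9*sqrt(3/7))*(-2 - 4)**2)*(-1 + 6) = ((6 + 9*(sqrt(21)/7))*(-6)**2)*5 = ((6 + 9*sqrt(21)/7)*36)*5 = (216 + 324*sqrt(21)/7)*5 = 1080 + 1620*sqrt(21)/7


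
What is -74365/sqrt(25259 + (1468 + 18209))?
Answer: -74365*sqrt(11234)/22468 ≈ -350.81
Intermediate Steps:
-74365/sqrt(25259 + (1468 + 18209)) = -74365/sqrt(25259 + 19677) = -74365*sqrt(11234)/22468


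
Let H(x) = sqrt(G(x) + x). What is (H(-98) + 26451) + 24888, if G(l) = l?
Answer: 51339 + 14*I ≈ 51339.0 + 14.0*I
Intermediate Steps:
H(x) = sqrt(2)*sqrt(x) (H(x) = sqrt(x + x) = sqrt(2*x) = sqrt(2)*sqrt(x))
(H(-98) + 26451) + 24888 = (sqrt(2)*sqrt(-98) + 26451) + 24888 = (sqrt(2)*(7*I*sqrt(2)) + 26451) + 24888 = (14*I + 26451) + 24888 = (26451 + 14*I) + 24888 = 51339 + 14*I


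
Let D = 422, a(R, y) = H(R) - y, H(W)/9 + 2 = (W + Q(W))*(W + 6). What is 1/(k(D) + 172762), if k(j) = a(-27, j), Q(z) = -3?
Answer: 1/177992 ≈ 5.6182e-6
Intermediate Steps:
H(W) = -18 + 9*(-3 + W)*(6 + W) (H(W) = -18 + 9*((W - 3)*(W + 6)) = -18 + 9*((-3 + W)*(6 + W)) = -18 + 9*(-3 + W)*(6 + W))
a(R, y) = -180 - y + 9*R² + 27*R (a(R, y) = (-180 + 9*R² + 27*R) - y = -180 - y + 9*R² + 27*R)
k(j) = 5652 - j (k(j) = -180 - j + 9*(-27)² + 27*(-27) = -180 - j + 9*729 - 729 = -180 - j + 6561 - 729 = 5652 - j)
1/(k(D) + 172762) = 1/((5652 - 1*422) + 172762) = 1/((5652 - 422) + 172762) = 1/(5230 + 172762) = 1/177992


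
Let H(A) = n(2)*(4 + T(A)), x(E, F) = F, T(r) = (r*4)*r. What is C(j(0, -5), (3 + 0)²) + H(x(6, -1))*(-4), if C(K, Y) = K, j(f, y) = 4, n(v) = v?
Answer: -60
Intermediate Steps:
T(r) = 4*r² (T(r) = (4*r)*r = 4*r²)
H(A) = 8 + 8*A² (H(A) = 2*(4 + 4*A²) = 8 + 8*A²)
C(j(0, -5), (3 + 0)²) + H(x(6, -1))*(-4) = 4 + (8 + 8*(-1)²)*(-4) = 4 + (8 + 8*1)*(-4) = 4 + (8 + 8)*(-4) = 4 + 16*(-4) = 4 - 64 = -60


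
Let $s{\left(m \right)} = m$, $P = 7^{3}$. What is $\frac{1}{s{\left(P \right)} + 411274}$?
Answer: $\frac{1}{411617} \approx 2.4294 \cdot 10^{-6}$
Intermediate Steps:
$P = 343$
$\frac{1}{s{\left(P \right)} + 411274} = \frac{1}{343 + 411274} = \frac{1}{411617}$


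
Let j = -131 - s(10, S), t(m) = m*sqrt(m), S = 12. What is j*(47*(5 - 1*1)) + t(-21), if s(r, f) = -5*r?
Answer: -15228 - 21*I*sqrt(21) ≈ -15228.0 - 96.234*I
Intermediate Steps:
t(m) = m**(3/2)
j = -81 (j = -131 - (-5)*10 = -131 - 1*(-50) = -131 + 50 = -81)
j*(47*(5 - 1*1)) + t(-21) = -3807*(5 - 1*1) + (-21)**(3/2) = -3807*(5 - 1) - 21*I*sqrt(21) = -3807*4 - 21*I*sqrt(21) = -81*188 - 21*I*sqrt(21) = -15228 - 21*I*sqrt(21)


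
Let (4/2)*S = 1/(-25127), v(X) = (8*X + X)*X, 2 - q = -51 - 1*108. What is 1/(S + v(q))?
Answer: 50254/11723705405 ≈ 4.2865e-6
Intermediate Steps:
q = 161 (q = 2 - (-51 - 1*108) = 2 - (-51 - 108) = 2 - 1*(-159) = 2 + 159 = 161)
v(X) = 9*X**2 (v(X) = (9*X)*X = 9*X**2)
S = -1/50254 (S = (1/2)/(-25127) = (1/2)*(-1/25127) = -1/50254 ≈ -1.9899e-5)
1/(S + v(q)) = 1/(-1/50254 + 9*161**2) = 1/(-1/50254 + 9*25921) = 1/(-1/50254 + 233289) = 1/(11723705405/50254) = 50254/11723705405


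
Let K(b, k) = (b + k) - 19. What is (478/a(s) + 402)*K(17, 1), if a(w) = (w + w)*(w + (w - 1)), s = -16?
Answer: -212495/528 ≈ -402.45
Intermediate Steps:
K(b, k) = -19 + b + k
a(w) = 2*w*(-1 + 2*w) (a(w) = (2*w)*(w + (-1 + w)) = (2*w)*(-1 + 2*w) = 2*w*(-1 + 2*w))
(478/a(s) + 402)*K(17, 1) = (478/((2*(-16)*(-1 + 2*(-16)))) + 402)*(-19 + 17 + 1) = (478/((2*(-16)*(-1 - 32))) + 402)*(-1) = (478/((2*(-16)*(-33))) + 402)*(-1) = (478/1056 + 402)*(-1) = (478*(1/1056) + 402)*(-1) = (239/528 + 402)*(-1) = (212495/528)*(-1) = -212495/528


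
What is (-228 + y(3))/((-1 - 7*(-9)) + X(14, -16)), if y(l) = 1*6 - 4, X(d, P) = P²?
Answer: -113/159 ≈ -0.71069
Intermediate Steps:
y(l) = 2 (y(l) = 6 - 4 = 2)
(-228 + y(3))/((-1 - 7*(-9)) + X(14, -16)) = (-228 + 2)/((-1 - 7*(-9)) + (-16)²) = -226/((-1 + 63) + 256) = -226/(62 + 256) = -226/318 = -226*1/318 = -113/159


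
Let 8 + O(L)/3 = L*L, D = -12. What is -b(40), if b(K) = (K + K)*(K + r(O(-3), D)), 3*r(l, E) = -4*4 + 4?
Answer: -2880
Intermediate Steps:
O(L) = -24 + 3*L**2 (O(L) = -24 + 3*(L*L) = -24 + 3*L**2)
r(l, E) = -4 (r(l, E) = (-4*4 + 4)/3 = (-16 + 4)/3 = (1/3)*(-12) = -4)
b(K) = 2*K*(-4 + K) (b(K) = (K + K)*(K - 4) = (2*K)*(-4 + K) = 2*K*(-4 + K))
-b(40) = -2*40*(-4 + 40) = -2*40*36 = -1*2880 = -2880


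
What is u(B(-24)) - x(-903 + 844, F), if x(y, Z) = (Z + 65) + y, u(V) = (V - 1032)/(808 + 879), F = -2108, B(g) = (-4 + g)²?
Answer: 3545826/1687 ≈ 2101.9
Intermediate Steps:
u(V) = -1032/1687 + V/1687 (u(V) = (-1032 + V)/1687 = (-1032 + V)*(1/1687) = -1032/1687 + V/1687)
x(y, Z) = 65 + Z + y (x(y, Z) = (65 + Z) + y = 65 + Z + y)
u(B(-24)) - x(-903 + 844, F) = (-1032/1687 + (-4 - 24)²/1687) - (65 - 2108 + (-903 + 844)) = (-1032/1687 + (1/1687)*(-28)²) - (65 - 2108 - 59) = (-1032/1687 + (1/1687)*784) - 1*(-2102) = (-1032/1687 + 112/241) + 2102 = -248/1687 + 2102 = 3545826/1687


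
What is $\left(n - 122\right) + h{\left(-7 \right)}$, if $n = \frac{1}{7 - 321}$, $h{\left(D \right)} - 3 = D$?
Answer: $- \frac{39565}{314} \approx -126.0$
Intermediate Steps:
$h{\left(D \right)} = 3 + D$
$n = - \frac{1}{314}$ ($n = \frac{1}{-314} = - \frac{1}{314} \approx -0.0031847$)
$\left(n - 122\right) + h{\left(-7 \right)} = \left(- \frac{1}{314} - 122\right) + \left(3 - 7\right) = - \frac{38309}{314} - 4 = - \frac{39565}{314}$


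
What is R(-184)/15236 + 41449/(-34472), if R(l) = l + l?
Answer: -161050665/131303848 ≈ -1.2265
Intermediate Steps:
R(l) = 2*l
R(-184)/15236 + 41449/(-34472) = (2*(-184))/15236 + 41449/(-34472) = -368*1/15236 + 41449*(-1/34472) = -92/3809 - 41449/34472 = -161050665/131303848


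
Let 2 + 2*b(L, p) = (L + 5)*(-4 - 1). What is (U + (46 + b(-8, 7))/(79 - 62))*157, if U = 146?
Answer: 795833/34 ≈ 23407.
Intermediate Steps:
b(L, p) = -27/2 - 5*L/2 (b(L, p) = -1 + ((L + 5)*(-4 - 1))/2 = -1 + ((5 + L)*(-5))/2 = -1 + (-25 - 5*L)/2 = -1 + (-25/2 - 5*L/2) = -27/2 - 5*L/2)
(U + (46 + b(-8, 7))/(79 - 62))*157 = (146 + (46 + (-27/2 - 5/2*(-8)))/(79 - 62))*157 = (146 + (46 + (-27/2 + 20))/17)*157 = (146 + (46 + 13/2)*(1/17))*157 = (146 + (105/2)*(1/17))*157 = (146 + 105/34)*157 = (5069/34)*157 = 795833/34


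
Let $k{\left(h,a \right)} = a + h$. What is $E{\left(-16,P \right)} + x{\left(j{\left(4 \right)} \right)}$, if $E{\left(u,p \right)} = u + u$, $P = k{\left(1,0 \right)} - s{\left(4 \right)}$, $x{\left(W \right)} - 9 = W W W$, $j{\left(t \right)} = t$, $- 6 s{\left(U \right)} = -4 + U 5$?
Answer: $41$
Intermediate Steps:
$s{\left(U \right)} = \frac{2}{3} - \frac{5 U}{6}$ ($s{\left(U \right)} = - \frac{-4 + U 5}{6} = - \frac{-4 + 5 U}{6} = \frac{2}{3} - \frac{5 U}{6}$)
$x{\left(W \right)} = 9 + W^{3}$ ($x{\left(W \right)} = 9 + W W W = 9 + W^{2} W = 9 + W^{3}$)
$P = \frac{11}{3}$ ($P = \left(0 + 1\right) - \left(\frac{2}{3} - \frac{10}{3}\right) = 1 - \left(\frac{2}{3} - \frac{10}{3}\right) = 1 - - \frac{8}{3} = 1 + \frac{8}{3} = \frac{11}{3} \approx 3.6667$)
$E{\left(u,p \right)} = 2 u$
$E{\left(-16,P \right)} + x{\left(j{\left(4 \right)} \right)} = 2 \left(-16\right) + \left(9 + 4^{3}\right) = -32 + \left(9 + 64\right) = -32 + 73 = 41$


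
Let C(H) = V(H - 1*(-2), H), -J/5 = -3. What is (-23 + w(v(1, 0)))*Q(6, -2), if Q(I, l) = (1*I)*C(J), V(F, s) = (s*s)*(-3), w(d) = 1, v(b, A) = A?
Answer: 89100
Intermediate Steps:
J = 15 (J = -5*(-3) = 15)
V(F, s) = -3*s² (V(F, s) = s²*(-3) = -3*s²)
C(H) = -3*H²
Q(I, l) = -675*I (Q(I, l) = (1*I)*(-3*15²) = I*(-3*225) = I*(-675) = -675*I)
(-23 + w(v(1, 0)))*Q(6, -2) = (-23 + 1)*(-675*6) = -22*(-4050) = 89100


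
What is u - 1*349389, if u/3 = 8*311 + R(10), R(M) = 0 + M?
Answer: -341895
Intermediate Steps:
R(M) = M
u = 7494 (u = 3*(8*311 + 10) = 3*(2488 + 10) = 3*2498 = 7494)
u - 1*349389 = 7494 - 1*349389 = 7494 - 349389 = -341895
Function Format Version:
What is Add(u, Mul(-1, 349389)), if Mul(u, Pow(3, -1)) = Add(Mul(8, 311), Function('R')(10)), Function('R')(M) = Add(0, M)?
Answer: -341895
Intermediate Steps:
Function('R')(M) = M
u = 7494 (u = Mul(3, Add(Mul(8, 311), 10)) = Mul(3, Add(2488, 10)) = Mul(3, 2498) = 7494)
Add(u, Mul(-1, 349389)) = Add(7494, Mul(-1, 349389)) = Add(7494, -349389) = -341895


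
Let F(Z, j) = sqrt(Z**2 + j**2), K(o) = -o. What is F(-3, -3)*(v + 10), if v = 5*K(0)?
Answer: 30*sqrt(2) ≈ 42.426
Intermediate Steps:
v = 0 (v = 5*(-1*0) = 5*0 = 0)
F(-3, -3)*(v + 10) = sqrt((-3)**2 + (-3)**2)*(0 + 10) = sqrt(9 + 9)*10 = sqrt(18)*10 = (3*sqrt(2))*10 = 30*sqrt(2)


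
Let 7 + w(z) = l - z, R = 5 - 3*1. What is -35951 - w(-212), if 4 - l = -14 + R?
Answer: -36172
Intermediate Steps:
R = 2 (R = 5 - 3 = 2)
l = 16 (l = 4 - (-14 + 2) = 4 - 1*(-12) = 4 + 12 = 16)
w(z) = 9 - z (w(z) = -7 + (16 - z) = 9 - z)
-35951 - w(-212) = -35951 - (9 - 1*(-212)) = -35951 - (9 + 212) = -35951 - 1*221 = -35951 - 221 = -36172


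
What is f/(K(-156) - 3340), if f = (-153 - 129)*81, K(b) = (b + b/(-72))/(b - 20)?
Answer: 24121152/3526117 ≈ 6.8407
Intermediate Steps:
K(b) = 71*b/(72*(-20 + b)) (K(b) = (b + b*(-1/72))/(-20 + b) = (b - b/72)/(-20 + b) = (71*b/72)/(-20 + b) = 71*b/(72*(-20 + b)))
f = -22842 (f = -282*81 = -22842)
f/(K(-156) - 3340) = -22842/((71/72)*(-156)/(-20 - 156) - 3340) = -22842/((71/72)*(-156)/(-176) - 3340) = -22842/((71/72)*(-156)*(-1/176) - 3340) = -22842/(923/1056 - 3340) = -22842/(-3526117/1056) = -22842*(-1056/3526117) = 24121152/3526117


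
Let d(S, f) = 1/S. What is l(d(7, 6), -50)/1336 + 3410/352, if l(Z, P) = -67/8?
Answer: 103473/10688 ≈ 9.6812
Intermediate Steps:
l(Z, P) = -67/8 (l(Z, P) = -67*⅛ = -67/8)
l(d(7, 6), -50)/1336 + 3410/352 = -67/8/1336 + 3410/352 = -67/8*1/1336 + 3410*(1/352) = -67/10688 + 155/16 = 103473/10688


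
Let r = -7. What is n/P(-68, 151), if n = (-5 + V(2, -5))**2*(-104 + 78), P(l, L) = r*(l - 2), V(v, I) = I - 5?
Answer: -585/49 ≈ -11.939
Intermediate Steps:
V(v, I) = -5 + I
P(l, L) = 14 - 7*l (P(l, L) = -7*(l - 2) = -7*(-2 + l) = 14 - 7*l)
n = -5850 (n = (-5 + (-5 - 5))**2*(-104 + 78) = (-5 - 10)**2*(-26) = (-15)**2*(-26) = 225*(-26) = -5850)
n/P(-68, 151) = -5850/(14 - 7*(-68)) = -5850/(14 + 476) = -5850/490 = -5850*1/490 = -585/49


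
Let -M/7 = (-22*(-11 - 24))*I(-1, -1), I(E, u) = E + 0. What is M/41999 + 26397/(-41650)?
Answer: -126307729/249894050 ≈ -0.50545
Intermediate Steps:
I(E, u) = E
M = 5390 (M = -7*(-22*(-11 - 24))*(-1) = -7*(-22*(-35))*(-1) = -5390*(-1) = -7*(-770) = 5390)
M/41999 + 26397/(-41650) = 5390/41999 + 26397/(-41650) = 5390*(1/41999) + 26397*(-1/41650) = 5390/41999 - 3771/5950 = -126307729/249894050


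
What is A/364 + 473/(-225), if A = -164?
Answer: -52268/20475 ≈ -2.5528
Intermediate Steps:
A/364 + 473/(-225) = -164/364 + 473/(-225) = -164*1/364 + 473*(-1/225) = -41/91 - 473/225 = -52268/20475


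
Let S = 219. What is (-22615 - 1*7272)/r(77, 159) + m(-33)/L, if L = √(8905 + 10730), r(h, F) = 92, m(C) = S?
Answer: -29887/92 + 73*√19635/6545 ≈ -323.30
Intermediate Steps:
m(C) = 219
L = √19635 ≈ 140.13
(-22615 - 1*7272)/r(77, 159) + m(-33)/L = (-22615 - 1*7272)/92 + 219/(√19635) = (-22615 - 7272)*(1/92) + 219*(√19635/19635) = -29887*1/92 + 73*√19635/6545 = -29887/92 + 73*√19635/6545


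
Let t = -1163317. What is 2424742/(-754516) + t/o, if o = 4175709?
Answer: -148685922725/42576206106 ≈ -3.4922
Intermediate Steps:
2424742/(-754516) + t/o = 2424742/(-754516) - 1163317/4175709 = 2424742*(-1/754516) - 1163317*1/4175709 = -1212371/377258 - 31441/112857 = -148685922725/42576206106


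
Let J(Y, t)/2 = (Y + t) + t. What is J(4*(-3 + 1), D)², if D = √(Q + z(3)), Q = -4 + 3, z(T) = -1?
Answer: 224 - 128*I*√2 ≈ 224.0 - 181.02*I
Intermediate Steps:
Q = -1
D = I*√2 (D = √(-1 - 1) = √(-2) = I*√2 ≈ 1.4142*I)
J(Y, t) = 2*Y + 4*t (J(Y, t) = 2*((Y + t) + t) = 2*(Y + 2*t) = 2*Y + 4*t)
J(4*(-3 + 1), D)² = (2*(4*(-3 + 1)) + 4*(I*√2))² = (2*(4*(-2)) + 4*I*√2)² = (2*(-8) + 4*I*√2)² = (-16 + 4*I*√2)²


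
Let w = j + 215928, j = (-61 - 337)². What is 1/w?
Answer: 1/374332 ≈ 2.6714e-6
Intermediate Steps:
j = 158404 (j = (-398)² = 158404)
w = 374332 (w = 158404 + 215928 = 374332)
1/w = 1/374332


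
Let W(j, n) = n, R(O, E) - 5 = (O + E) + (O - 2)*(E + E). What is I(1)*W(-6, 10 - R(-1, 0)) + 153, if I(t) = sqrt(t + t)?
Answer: 153 + 6*sqrt(2) ≈ 161.49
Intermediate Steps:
R(O, E) = 5 + E + O + 2*E*(-2 + O) (R(O, E) = 5 + ((O + E) + (O - 2)*(E + E)) = 5 + ((E + O) + (-2 + O)*(2*E)) = 5 + ((E + O) + 2*E*(-2 + O)) = 5 + (E + O + 2*E*(-2 + O)) = 5 + E + O + 2*E*(-2 + O))
I(t) = sqrt(2)*sqrt(t) (I(t) = sqrt(2*t) = sqrt(2)*sqrt(t))
I(1)*W(-6, 10 - R(-1, 0)) + 153 = (sqrt(2)*sqrt(1))*(10 - (5 - 1 - 3*0 + 2*0*(-1))) + 153 = (sqrt(2)*1)*(10 - (5 - 1 + 0 + 0)) + 153 = sqrt(2)*(10 - 1*4) + 153 = sqrt(2)*(10 - 4) + 153 = sqrt(2)*6 + 153 = 6*sqrt(2) + 153 = 153 + 6*sqrt(2)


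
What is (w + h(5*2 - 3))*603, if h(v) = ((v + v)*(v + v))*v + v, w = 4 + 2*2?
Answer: 836361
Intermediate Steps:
w = 8 (w = 4 + 4 = 8)
h(v) = v + 4*v³ (h(v) = ((2*v)*(2*v))*v + v = (4*v²)*v + v = 4*v³ + v = v + 4*v³)
(w + h(5*2 - 3))*603 = (8 + ((5*2 - 3) + 4*(5*2 - 3)³))*603 = (8 + ((10 - 3) + 4*(10 - 3)³))*603 = (8 + (7 + 4*7³))*603 = (8 + (7 + 4*343))*603 = (8 + (7 + 1372))*603 = (8 + 1379)*603 = 1387*603 = 836361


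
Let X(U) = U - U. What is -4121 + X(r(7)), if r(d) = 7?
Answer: -4121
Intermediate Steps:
X(U) = 0
-4121 + X(r(7)) = -4121 + 0 = -4121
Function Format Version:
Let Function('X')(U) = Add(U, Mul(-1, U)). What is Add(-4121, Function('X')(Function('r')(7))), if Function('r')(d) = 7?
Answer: -4121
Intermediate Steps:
Function('X')(U) = 0
Add(-4121, Function('X')(Function('r')(7))) = Add(-4121, 0) = -4121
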